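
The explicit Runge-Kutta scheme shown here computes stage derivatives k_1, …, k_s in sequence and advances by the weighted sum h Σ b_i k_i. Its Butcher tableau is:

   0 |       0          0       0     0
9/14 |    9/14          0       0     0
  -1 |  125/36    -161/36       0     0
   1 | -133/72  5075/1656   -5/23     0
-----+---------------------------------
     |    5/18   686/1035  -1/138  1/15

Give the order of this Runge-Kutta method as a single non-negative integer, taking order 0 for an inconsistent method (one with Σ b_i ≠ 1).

4

b = (5/18, 686/1035, -1/138, 1/15)
c = (0, 9/14, -1, 1)
Ac = (0, 0, -23/8, 35/16)
Σ b_i: 5/18·1 + 686/1035·1 + (-1/138)·1 + 1/15·1 = 1 ✓
b·c: 686/1035·9/14 + (-1/138)·(-1) + 1/15·1 = 1/2 ✓
b·c²: 686/1035·81/196 + (-1/138)·1 + 1/15·1 = 1/3 ✓
b·Ac: (-1/138)·(-23/8) + 1/15·35/16 = 1/6 ✓
b·c³: 686/1035·729/2744 + (-1/138)·(-1) + 1/15·1 = 1/4 ✓
b·(c∘Ac): (-1/138)·23/8 + 1/15·35/16 = 1/8 ✓
b·Ac²: (-1/138)·(-207/112) + 1/15·235/224 = 1/12 ✓
b·A²c: 1/15·5/8 = 1/24 ✓; 4 stages ⇒ order 4.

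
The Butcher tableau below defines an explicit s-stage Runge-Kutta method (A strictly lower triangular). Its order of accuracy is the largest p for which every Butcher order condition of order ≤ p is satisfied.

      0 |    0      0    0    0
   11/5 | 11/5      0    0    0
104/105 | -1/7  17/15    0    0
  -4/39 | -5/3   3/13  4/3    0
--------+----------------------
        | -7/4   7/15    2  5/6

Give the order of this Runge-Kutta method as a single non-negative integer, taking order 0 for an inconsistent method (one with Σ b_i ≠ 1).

b = (-7/4, 7/15, 2, 5/6)
c = (0, 11/5, 104/105, -4/39)
Ac = (0, 0, 187/75, 7487/4095)
Σ b_i: (-7/4)·1 + 7/15·1 + 2·1 + 5/6·1 = 31/20 ≠ 1 ⇒ order 0.

0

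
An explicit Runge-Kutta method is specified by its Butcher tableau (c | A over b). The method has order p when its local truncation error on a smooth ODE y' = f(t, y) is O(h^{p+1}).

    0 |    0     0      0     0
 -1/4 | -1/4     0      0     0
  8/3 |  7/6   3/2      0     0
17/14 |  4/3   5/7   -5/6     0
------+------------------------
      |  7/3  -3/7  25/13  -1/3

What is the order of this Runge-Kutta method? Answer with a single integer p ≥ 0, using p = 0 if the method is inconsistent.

0

b = (7/3, -3/7, 25/13, -1/3)
c = (0, -1/4, 8/3, 17/14)
Ac = (0, 0, -3/8, -605/252)
Σ b_i: 7/3·1 + (-3/7)·1 + 25/13·1 + (-1/3)·1 = 318/91 ≠ 1 ⇒ order 0.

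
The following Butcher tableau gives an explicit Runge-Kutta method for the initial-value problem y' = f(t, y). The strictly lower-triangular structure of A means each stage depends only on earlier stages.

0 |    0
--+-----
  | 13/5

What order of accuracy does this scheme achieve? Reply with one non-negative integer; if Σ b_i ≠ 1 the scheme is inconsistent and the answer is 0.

b = (13/5)
c = (0)
Σ b_i: 13/5·1 = 13/5 ≠ 1 ⇒ order 0.

0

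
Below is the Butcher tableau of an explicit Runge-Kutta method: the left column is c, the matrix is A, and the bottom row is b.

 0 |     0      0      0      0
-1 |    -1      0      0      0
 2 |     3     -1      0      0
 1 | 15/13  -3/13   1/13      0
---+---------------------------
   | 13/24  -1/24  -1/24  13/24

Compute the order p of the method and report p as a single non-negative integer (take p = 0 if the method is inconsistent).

4

b = (13/24, -1/24, -1/24, 13/24)
c = (0, -1, 2, 1)
Ac = (0, 0, 1, 5/13)
Σ b_i: 13/24·1 + (-1/24)·1 + (-1/24)·1 + 13/24·1 = 1 ✓
b·c: (-1/24)·(-1) + (-1/24)·2 + 13/24·1 = 1/2 ✓
b·c²: (-1/24)·1 + (-1/24)·4 + 13/24·1 = 1/3 ✓
b·Ac: (-1/24)·1 + 13/24·5/13 = 1/6 ✓
b·c³: (-1/24)·(-1) + (-1/24)·8 + 13/24·1 = 1/4 ✓
b·(c∘Ac): (-1/24)·2 + 13/24·5/13 = 1/8 ✓
b·Ac²: (-1/24)·(-1) + 13/24·1/13 = 1/12 ✓
b·A²c: 13/24·1/13 = 1/24 ✓; 4 stages ⇒ order 4.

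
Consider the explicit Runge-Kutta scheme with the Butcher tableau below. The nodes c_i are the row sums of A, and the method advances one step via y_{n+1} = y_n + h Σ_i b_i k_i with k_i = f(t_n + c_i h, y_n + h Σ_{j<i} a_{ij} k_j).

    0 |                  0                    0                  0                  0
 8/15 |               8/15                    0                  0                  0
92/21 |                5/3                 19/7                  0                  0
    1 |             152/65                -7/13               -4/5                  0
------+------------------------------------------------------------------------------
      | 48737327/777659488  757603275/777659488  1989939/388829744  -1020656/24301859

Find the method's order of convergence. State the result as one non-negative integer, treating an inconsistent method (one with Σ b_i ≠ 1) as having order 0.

3

b = (48737327/777659488, 757603275/777659488, 1989939/388829744, -1020656/24301859)
c = (0, 8/15, 92/21, 1)
Ac = (0, 0, 152/105, -5176/1365)
Σ b_i: 48737327/777659488·1 + 757603275/777659488·1 + 1989939/388829744·1 + (-1020656/24301859)·1 = 1 ✓
b·c: 757603275/777659488·8/15 + 1989939/388829744·92/21 + (-1020656/24301859)·1 = 1/2 ✓
b·c²: 757603275/777659488·64/225 + 1989939/388829744·8464/441 + (-1020656/24301859)·1 = 1/3 ✓
b·Ac: 1989939/388829744·152/105 + (-1020656/24301859)·(-5176/1365) = 1/6 ✓
b·c³: 757603275/777659488·512/3375 + 1989939/388829744·778688/9261 + (-1020656/24301859)·1 = 1367980388/2551695195 ≠ 1/4 ⇒ order 3.
b·(c∘Ac): 1989939/388829744·13984/2205 + (-1020656/24301859)·(-5176/1365) = 23295118/121509295 ≠ 1/8
b·Ac²: 1989939/388829744·1216/1575 + (-1020656/24301859)·(-740864/47775) = 8359942412/12758475975 ≠ 1/12
b·A²c: (-1020656/24301859)·(-608/525) = 88651264/1822639425 ≠ 1/24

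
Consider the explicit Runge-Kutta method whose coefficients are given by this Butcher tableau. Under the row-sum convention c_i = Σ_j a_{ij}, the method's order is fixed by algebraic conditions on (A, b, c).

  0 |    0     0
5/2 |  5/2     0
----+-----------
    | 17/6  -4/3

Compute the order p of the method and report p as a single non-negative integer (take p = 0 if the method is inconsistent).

b = (17/6, -4/3)
c = (0, 5/2)
Σ b_i: 17/6·1 + (-4/3)·1 = 3/2 ≠ 1 ⇒ order 0.

0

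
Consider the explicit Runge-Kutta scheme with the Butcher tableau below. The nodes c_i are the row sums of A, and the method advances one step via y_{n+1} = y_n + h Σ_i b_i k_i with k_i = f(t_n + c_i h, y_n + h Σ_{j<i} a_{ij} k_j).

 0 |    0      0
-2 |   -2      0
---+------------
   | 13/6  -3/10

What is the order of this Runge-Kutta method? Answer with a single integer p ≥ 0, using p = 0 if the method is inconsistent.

0

b = (13/6, -3/10)
c = (0, -2)
Σ b_i: 13/6·1 + (-3/10)·1 = 28/15 ≠ 1 ⇒ order 0.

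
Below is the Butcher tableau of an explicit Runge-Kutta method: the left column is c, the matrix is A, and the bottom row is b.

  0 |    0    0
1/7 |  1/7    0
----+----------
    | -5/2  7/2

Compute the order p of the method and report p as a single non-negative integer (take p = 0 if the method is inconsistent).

b = (-5/2, 7/2)
c = (0, 1/7)
Σ b_i: (-5/2)·1 + 7/2·1 = 1 ✓
b·c: 7/2·1/7 = 1/2 ✓; 2 stages ⇒ order 2.

2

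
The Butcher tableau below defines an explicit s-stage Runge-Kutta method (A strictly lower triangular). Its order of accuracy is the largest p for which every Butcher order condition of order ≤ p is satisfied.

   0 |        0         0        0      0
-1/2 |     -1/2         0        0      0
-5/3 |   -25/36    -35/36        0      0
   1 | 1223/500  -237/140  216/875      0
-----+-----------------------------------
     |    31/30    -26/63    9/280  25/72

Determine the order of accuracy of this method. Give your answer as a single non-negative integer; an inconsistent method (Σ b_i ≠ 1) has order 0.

b = (31/30, -26/63, 9/280, 25/72)
c = (0, -1/2, -5/3, 1)
Ac = (0, 0, 35/72, 87/200)
Σ b_i: 31/30·1 + (-26/63)·1 + 9/280·1 + 25/72·1 = 1 ✓
b·c: (-26/63)·(-1/2) + 9/280·(-5/3) + 25/72·1 = 1/2 ✓
b·c²: (-26/63)·1/4 + 9/280·25/9 + 25/72·1 = 1/3 ✓
b·Ac: 9/280·35/72 + 25/72·87/200 = 1/6 ✓
b·c³: (-26/63)·(-1/8) + 9/280·(-125/27) + 25/72·1 = 1/4 ✓
b·(c∘Ac): 9/280·(-175/216) + 25/72·87/200 = 1/8 ✓
b·Ac²: 9/280·(-35/144) + 25/72·21/80 = 1/12 ✓
b·A²c: 25/72·3/25 = 1/24 ✓; 4 stages ⇒ order 4.

4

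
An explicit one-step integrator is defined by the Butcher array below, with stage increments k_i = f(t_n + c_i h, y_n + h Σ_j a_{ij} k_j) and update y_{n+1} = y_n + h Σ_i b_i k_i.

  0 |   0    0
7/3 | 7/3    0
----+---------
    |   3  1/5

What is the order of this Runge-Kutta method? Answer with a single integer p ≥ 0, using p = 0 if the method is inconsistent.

b = (3, 1/5)
c = (0, 7/3)
Σ b_i: 3·1 + 1/5·1 = 16/5 ≠ 1 ⇒ order 0.

0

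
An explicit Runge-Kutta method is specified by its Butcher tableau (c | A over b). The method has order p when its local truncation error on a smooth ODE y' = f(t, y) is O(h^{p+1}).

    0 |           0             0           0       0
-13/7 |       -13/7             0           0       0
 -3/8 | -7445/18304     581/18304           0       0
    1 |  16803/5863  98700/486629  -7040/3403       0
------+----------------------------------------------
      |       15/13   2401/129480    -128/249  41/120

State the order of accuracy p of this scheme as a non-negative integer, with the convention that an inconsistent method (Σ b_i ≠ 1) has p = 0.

b = (15/13, 2401/129480, -128/249, 41/120)
c = (0, -13/7, -3/8, 1)
Ac = (0, 0, -83/1408, 180/451)
Σ b_i: 15/13·1 + 2401/129480·1 + (-128/249)·1 + 41/120·1 = 1 ✓
b·c: 2401/129480·(-13/7) + (-128/249)·(-3/8) + 41/120·1 = 1/2 ✓
b·c²: 2401/129480·169/49 + (-128/249)·9/64 + 41/120·1 = 1/3 ✓
b·Ac: (-128/249)·(-83/1408) + 41/120·180/451 = 1/6 ✓
b·c³: 2401/129480·(-2197/343) + (-128/249)·(-27/512) + 41/120·1 = 1/4 ✓
b·(c∘Ac): (-128/249)·249/11264 + 41/120·180/451 = 1/8 ✓
b·Ac²: (-128/249)·1079/9856 + 41/120·1290/3157 = 1/12 ✓
b·A²c: 41/120·5/41 = 1/24 ✓; 4 stages ⇒ order 4.

4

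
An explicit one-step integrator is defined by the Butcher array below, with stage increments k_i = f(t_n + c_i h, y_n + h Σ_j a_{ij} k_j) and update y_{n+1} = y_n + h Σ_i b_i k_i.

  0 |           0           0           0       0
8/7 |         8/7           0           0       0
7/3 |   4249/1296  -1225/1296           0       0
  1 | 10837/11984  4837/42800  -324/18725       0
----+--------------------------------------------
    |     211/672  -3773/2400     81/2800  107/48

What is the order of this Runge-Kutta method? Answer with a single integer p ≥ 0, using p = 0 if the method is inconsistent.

4

b = (211/672, -3773/2400, 81/2800, 107/48)
c = (0, 8/7, 7/3, 1)
Ac = (0, 0, -175/162, 19/214)
Σ b_i: 211/672·1 + (-3773/2400)·1 + 81/2800·1 + 107/48·1 = 1 ✓
b·c: (-3773/2400)·8/7 + 81/2800·7/3 + 107/48·1 = 1/2 ✓
b·c²: (-3773/2400)·64/49 + 81/2800·49/9 + 107/48·1 = 1/3 ✓
b·Ac: 81/2800·(-175/162) + 107/48·19/214 = 1/6 ✓
b·c³: (-3773/2400)·512/343 + 81/2800·343/27 + 107/48·1 = 1/4 ✓
b·(c∘Ac): 81/2800·(-1225/486) + 107/48·19/214 = 1/8 ✓
b·Ac²: 81/2800·(-100/81) + 107/48·40/749 = 1/12 ✓
b·A²c: 107/48·2/107 = 1/24 ✓; 4 stages ⇒ order 4.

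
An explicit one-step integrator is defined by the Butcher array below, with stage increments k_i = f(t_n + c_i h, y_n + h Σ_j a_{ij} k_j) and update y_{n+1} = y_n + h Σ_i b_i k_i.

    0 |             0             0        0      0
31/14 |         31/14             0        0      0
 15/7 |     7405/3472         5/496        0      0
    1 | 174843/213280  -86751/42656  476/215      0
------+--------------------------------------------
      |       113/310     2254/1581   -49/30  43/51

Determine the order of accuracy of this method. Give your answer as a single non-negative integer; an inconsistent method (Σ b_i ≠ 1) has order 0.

b = (113/310, 2254/1581, -49/30, 43/51)
c = (0, 31/14, 15/7, 1)
Ac = (0, 0, 5/224, 663/2752)
Σ b_i: 113/310·1 + 2254/1581·1 + (-49/30)·1 + 43/51·1 = 1 ✓
b·c: 2254/1581·31/14 + (-49/30)·15/7 + 43/51·1 = 1/2 ✓
b·c²: 2254/1581·961/196 + (-49/30)·225/49 + 43/51·1 = 1/3 ✓
b·Ac: (-49/30)·5/224 + 43/51·663/2752 = 1/6 ✓
b·c³: 2254/1581·29791/2744 + (-49/30)·3375/343 + 43/51·1 = 1/4 ✓
b·(c∘Ac): (-49/30)·75/1568 + 43/51·663/2752 = 1/8 ✓
b·Ac²: (-49/30)·155/3136 + 43/51·1071/5504 = 1/12 ✓
b·A²c: 43/51·17/344 = 1/24 ✓; 4 stages ⇒ order 4.

4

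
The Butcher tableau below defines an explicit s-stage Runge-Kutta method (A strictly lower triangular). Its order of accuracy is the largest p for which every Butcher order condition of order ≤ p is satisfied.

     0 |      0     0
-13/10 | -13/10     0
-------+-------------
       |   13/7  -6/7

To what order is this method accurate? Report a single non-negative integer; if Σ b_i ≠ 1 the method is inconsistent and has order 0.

b = (13/7, -6/7)
c = (0, -13/10)
Σ b_i: 13/7·1 + (-6/7)·1 = 1 ✓
b·c: (-6/7)·(-13/10) = 39/35 ≠ 1/2 ⇒ order 1.

1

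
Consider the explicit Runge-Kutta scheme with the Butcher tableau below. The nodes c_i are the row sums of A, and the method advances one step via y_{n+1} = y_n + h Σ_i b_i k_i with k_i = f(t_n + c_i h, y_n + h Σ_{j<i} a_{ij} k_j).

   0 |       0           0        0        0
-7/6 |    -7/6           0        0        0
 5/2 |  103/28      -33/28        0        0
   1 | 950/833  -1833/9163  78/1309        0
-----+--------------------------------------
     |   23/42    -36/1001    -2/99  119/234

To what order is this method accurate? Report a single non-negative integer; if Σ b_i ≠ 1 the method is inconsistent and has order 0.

4

b = (23/42, -36/1001, -2/99, 119/234)
c = (0, -7/6, 5/2, 1)
Ac = (0, 0, 11/8, 13/34)
Σ b_i: 23/42·1 + (-36/1001)·1 + (-2/99)·1 + 119/234·1 = 1 ✓
b·c: (-36/1001)·(-7/6) + (-2/99)·5/2 + 119/234·1 = 1/2 ✓
b·c²: (-36/1001)·49/36 + (-2/99)·25/4 + 119/234·1 = 1/3 ✓
b·Ac: (-2/99)·11/8 + 119/234·13/34 = 1/6 ✓
b·c³: (-36/1001)·(-343/216) + (-2/99)·125/8 + 119/234·1 = 1/4 ✓
b·(c∘Ac): (-2/99)·55/16 + 119/234·13/34 = 1/8 ✓
b·Ac²: (-2/99)·(-77/48) + 119/234·143/1428 = 1/12 ✓
b·A²c: 119/234·39/476 = 1/24 ✓; 4 stages ⇒ order 4.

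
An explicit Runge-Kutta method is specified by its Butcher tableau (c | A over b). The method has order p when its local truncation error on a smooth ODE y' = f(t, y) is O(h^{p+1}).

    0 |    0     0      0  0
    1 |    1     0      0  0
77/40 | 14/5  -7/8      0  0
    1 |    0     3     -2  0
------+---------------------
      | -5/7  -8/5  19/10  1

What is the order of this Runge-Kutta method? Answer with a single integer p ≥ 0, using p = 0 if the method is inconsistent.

0

b = (-5/7, -8/5, 19/10, 1)
c = (0, 1, 77/40, 1)
Ac = (0, 0, -7/8, -17/20)
Σ b_i: (-5/7)·1 + (-8/5)·1 + 19/10·1 + 1·1 = 41/70 ≠ 1 ⇒ order 0.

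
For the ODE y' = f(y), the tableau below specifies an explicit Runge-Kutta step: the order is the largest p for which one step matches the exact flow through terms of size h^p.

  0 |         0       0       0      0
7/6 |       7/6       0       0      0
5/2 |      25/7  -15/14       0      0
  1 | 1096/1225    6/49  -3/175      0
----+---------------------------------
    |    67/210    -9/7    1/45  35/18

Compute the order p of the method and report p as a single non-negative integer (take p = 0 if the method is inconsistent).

4

b = (67/210, -9/7, 1/45, 35/18)
c = (0, 7/6, 5/2, 1)
Ac = (0, 0, -5/4, 1/10)
Σ b_i: 67/210·1 + (-9/7)·1 + 1/45·1 + 35/18·1 = 1 ✓
b·c: (-9/7)·7/6 + 1/45·5/2 + 35/18·1 = 1/2 ✓
b·c²: (-9/7)·49/36 + 1/45·25/4 + 35/18·1 = 1/3 ✓
b·Ac: 1/45·(-5/4) + 35/18·1/10 = 1/6 ✓
b·c³: (-9/7)·343/216 + 1/45·125/8 + 35/18·1 = 1/4 ✓
b·(c∘Ac): 1/45·(-25/8) + 35/18·1/10 = 1/8 ✓
b·Ac²: 1/45·(-35/24) + 35/18·5/84 = 1/12 ✓
b·A²c: 35/18·3/140 = 1/24 ✓; 4 stages ⇒ order 4.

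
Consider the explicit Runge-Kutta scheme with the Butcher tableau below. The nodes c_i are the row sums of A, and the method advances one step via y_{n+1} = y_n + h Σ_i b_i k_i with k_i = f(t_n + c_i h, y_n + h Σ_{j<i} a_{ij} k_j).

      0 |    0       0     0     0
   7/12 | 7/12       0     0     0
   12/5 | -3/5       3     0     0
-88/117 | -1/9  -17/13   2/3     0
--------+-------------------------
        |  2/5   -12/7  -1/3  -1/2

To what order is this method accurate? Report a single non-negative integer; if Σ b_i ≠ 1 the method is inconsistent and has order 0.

b = (2/5, -12/7, -1/3, -1/2)
c = (0, 7/12, 12/5, -88/117)
Ac = (0, 0, 7/4, 653/780)
Σ b_i: 2/5·1 + (-12/7)·1 + (-1/3)·1 + (-1/2)·1 = -451/210 ≠ 1 ⇒ order 0.

0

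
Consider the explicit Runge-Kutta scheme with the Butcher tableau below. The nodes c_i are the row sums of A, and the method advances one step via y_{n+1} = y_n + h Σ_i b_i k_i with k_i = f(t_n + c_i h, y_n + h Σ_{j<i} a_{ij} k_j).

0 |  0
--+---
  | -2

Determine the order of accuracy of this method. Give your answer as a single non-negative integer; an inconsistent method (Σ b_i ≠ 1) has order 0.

b = (-2)
c = (0)
Σ b_i: (-2)·1 = -2 ≠ 1 ⇒ order 0.

0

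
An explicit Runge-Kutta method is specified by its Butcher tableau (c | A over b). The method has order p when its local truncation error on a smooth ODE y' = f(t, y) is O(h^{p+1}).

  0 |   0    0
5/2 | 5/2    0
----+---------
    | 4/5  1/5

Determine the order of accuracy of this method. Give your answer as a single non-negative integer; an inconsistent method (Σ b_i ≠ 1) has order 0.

2

b = (4/5, 1/5)
c = (0, 5/2)
Σ b_i: 4/5·1 + 1/5·1 = 1 ✓
b·c: 1/5·5/2 = 1/2 ✓; 2 stages ⇒ order 2.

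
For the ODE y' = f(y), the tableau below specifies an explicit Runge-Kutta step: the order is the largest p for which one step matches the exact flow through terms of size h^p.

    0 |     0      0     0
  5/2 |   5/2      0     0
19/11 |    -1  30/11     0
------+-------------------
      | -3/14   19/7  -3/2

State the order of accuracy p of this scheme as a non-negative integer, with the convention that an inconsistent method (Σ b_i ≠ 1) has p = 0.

b = (-3/14, 19/7, -3/2)
c = (0, 5/2, 19/11)
Ac = (0, 0, 75/11)
Σ b_i: (-3/14)·1 + 19/7·1 + (-3/2)·1 = 1 ✓
b·c: 19/7·5/2 + (-3/2)·19/11 = 323/77 ≠ 1/2 ⇒ order 1.

1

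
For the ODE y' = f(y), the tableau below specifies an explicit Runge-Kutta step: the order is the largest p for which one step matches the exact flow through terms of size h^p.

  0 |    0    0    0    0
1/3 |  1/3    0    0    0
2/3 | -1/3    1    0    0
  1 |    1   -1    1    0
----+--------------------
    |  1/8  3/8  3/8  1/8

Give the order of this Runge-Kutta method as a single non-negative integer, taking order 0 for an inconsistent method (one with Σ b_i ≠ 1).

b = (1/8, 3/8, 3/8, 1/8)
c = (0, 1/3, 2/3, 1)
Ac = (0, 0, 1/3, 1/3)
Σ b_i: 1/8·1 + 3/8·1 + 3/8·1 + 1/8·1 = 1 ✓
b·c: 3/8·1/3 + 3/8·2/3 + 1/8·1 = 1/2 ✓
b·c²: 3/8·1/9 + 3/8·4/9 + 1/8·1 = 1/3 ✓
b·Ac: 3/8·1/3 + 1/8·1/3 = 1/6 ✓
b·c³: 3/8·1/27 + 3/8·8/27 + 1/8·1 = 1/4 ✓
b·(c∘Ac): 3/8·2/9 + 1/8·1/3 = 1/8 ✓
b·Ac²: 3/8·1/9 + 1/8·1/3 = 1/12 ✓
b·A²c: 1/8·1/3 = 1/24 ✓; 4 stages ⇒ order 4.

4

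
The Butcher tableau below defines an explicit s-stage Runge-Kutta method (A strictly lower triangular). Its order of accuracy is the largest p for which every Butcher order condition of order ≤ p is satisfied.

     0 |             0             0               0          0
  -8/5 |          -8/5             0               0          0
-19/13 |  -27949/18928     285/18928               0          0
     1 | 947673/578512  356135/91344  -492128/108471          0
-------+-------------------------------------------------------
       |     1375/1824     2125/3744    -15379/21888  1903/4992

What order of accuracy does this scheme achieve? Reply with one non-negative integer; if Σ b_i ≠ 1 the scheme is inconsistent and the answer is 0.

b = (1375/1824, 2125/3744, -15379/21888, 1903/4992)
c = (0, -8/5, -19/13, 1)
Ac = (0, 0, -57/2366, 1495/3806)
Σ b_i: 1375/1824·1 + 2125/3744·1 + (-15379/21888)·1 + 1903/4992·1 = 1 ✓
b·c: 2125/3744·(-8/5) + (-15379/21888)·(-19/13) + 1903/4992·1 = 1/2 ✓
b·c²: 2125/3744·64/25 + (-15379/21888)·361/169 + 1903/4992·1 = 1/3 ✓
b·Ac: (-15379/21888)·(-57/2366) + 1903/4992·1495/3806 = 1/6 ✓
b·c³: 2125/3744·(-512/125) + (-15379/21888)·(-6859/2197) + 1903/4992·1 = 1/4 ✓
b·(c∘Ac): (-15379/21888)·1083/30758 + 1903/4992·1495/3806 = 1/8 ✓
b·Ac²: (-15379/21888)·228/5915 + 1903/4992·2756/9515 = 1/12 ✓
b·A²c: 1903/4992·208/1903 = 1/24 ✓; 4 stages ⇒ order 4.

4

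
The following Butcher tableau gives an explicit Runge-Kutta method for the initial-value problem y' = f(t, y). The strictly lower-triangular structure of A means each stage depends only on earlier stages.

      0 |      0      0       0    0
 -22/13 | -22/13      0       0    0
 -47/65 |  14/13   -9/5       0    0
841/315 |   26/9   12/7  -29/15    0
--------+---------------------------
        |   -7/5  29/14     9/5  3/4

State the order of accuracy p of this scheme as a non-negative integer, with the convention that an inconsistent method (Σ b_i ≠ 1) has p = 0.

0

b = (-7/5, 29/14, 9/5, 3/4)
c = (0, -22/13, -47/65, 841/315)
Ac = (0, 0, 198/65, -10259/6825)
Σ b_i: (-7/5)·1 + 29/14·1 + 9/5·1 + 3/4·1 = 451/140 ≠ 1 ⇒ order 0.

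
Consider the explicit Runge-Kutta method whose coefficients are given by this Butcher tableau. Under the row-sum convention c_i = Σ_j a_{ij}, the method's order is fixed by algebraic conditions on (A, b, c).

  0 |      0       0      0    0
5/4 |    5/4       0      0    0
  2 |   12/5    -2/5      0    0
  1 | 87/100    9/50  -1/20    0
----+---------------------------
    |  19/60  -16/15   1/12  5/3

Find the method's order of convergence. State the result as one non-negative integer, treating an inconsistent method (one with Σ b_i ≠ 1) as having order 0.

4

b = (19/60, -16/15, 1/12, 5/3)
c = (0, 5/4, 2, 1)
Ac = (0, 0, -1/2, 1/8)
Σ b_i: 19/60·1 + (-16/15)·1 + 1/12·1 + 5/3·1 = 1 ✓
b·c: (-16/15)·5/4 + 1/12·2 + 5/3·1 = 1/2 ✓
b·c²: (-16/15)·25/16 + 1/12·4 + 5/3·1 = 1/3 ✓
b·Ac: 1/12·(-1/2) + 5/3·1/8 = 1/6 ✓
b·c³: (-16/15)·125/64 + 1/12·8 + 5/3·1 = 1/4 ✓
b·(c∘Ac): 1/12·(-1) + 5/3·1/8 = 1/8 ✓
b·Ac²: 1/12·(-5/8) + 5/3·13/160 = 1/12 ✓
b·A²c: 5/3·1/40 = 1/24 ✓; 4 stages ⇒ order 4.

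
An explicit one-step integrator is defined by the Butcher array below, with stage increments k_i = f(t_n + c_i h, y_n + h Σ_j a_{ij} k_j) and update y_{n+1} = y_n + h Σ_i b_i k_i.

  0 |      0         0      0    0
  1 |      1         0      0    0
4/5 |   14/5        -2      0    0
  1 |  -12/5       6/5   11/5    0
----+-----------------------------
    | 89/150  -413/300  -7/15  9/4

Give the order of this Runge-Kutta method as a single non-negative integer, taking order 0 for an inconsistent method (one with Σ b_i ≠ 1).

2

b = (89/150, -413/300, -7/15, 9/4)
c = (0, 1, 4/5, 1)
Ac = (0, 0, -2, 74/25)
Σ b_i: 89/150·1 + (-413/300)·1 + (-7/15)·1 + 9/4·1 = 1 ✓
b·c: (-413/300)·1 + (-7/15)·4/5 + 9/4·1 = 1/2 ✓
b·c²: (-413/300)·1 + (-7/15)·16/25 + 9/4·1 = 431/750 ≠ 1/3 ⇒ order 2.
b·Ac: (-7/15)·(-2) + 9/4·74/25 = 1139/150 ≠ 1/6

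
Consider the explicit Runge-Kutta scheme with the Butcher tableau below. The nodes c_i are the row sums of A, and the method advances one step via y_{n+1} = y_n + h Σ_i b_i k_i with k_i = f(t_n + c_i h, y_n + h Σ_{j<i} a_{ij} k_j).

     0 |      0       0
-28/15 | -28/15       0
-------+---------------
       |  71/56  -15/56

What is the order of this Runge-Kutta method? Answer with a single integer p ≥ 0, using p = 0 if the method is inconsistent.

2

b = (71/56, -15/56)
c = (0, -28/15)
Σ b_i: 71/56·1 + (-15/56)·1 = 1 ✓
b·c: (-15/56)·(-28/15) = 1/2 ✓; 2 stages ⇒ order 2.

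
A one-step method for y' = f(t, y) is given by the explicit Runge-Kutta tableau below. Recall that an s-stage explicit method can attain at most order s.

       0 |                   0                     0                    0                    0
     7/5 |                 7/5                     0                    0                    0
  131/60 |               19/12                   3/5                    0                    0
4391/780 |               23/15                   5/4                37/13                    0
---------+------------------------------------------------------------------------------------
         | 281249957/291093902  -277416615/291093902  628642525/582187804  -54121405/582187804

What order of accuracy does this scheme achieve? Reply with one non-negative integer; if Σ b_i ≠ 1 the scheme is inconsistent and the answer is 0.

3

b = (281249957/291093902, -277416615/291093902, 628642525/582187804, -54121405/582187804)
c = (0, 7/5, 131/60, 4391/780)
Ac = (0, 0, 21/25, 1553/195)
Σ b_i: 281249957/291093902·1 + (-277416615/291093902)·1 + 628642525/582187804·1 + (-54121405/582187804)·1 = 1 ✓
b·c: (-277416615/291093902)·7/5 + 628642525/582187804·131/60 + (-54121405/582187804)·4391/780 = 1/2 ✓
b·c²: (-277416615/291093902)·49/25 + 628642525/582187804·17161/3600 + (-54121405/582187804)·19280881/608400 = 1/3 ✓
b·Ac: 628642525/582187804·21/25 + (-54121405/582187804)·1553/195 = 1/6 ✓
b·c³: (-277416615/291093902)·343/125 + 628642525/582187804·2248091/216000 + (-54121405/582187804)·84662348471/474552000 = -9038593974437/1135266217800 ≠ 1/4 ⇒ order 3.
b·(c∘Ac): 628642525/582187804·917/500 + (-54121405/582187804)·6819223/152100 = -114618471787/52396902360 ≠ 1/8
b·Ac²: 628642525/582187804·147/125 + (-54121405/582187804)·749617/46800 = -91874651261/419175218880 ≠ 1/12
b·A²c: (-54121405/582187804)·777/325 = -646958949/2910939020 ≠ 1/24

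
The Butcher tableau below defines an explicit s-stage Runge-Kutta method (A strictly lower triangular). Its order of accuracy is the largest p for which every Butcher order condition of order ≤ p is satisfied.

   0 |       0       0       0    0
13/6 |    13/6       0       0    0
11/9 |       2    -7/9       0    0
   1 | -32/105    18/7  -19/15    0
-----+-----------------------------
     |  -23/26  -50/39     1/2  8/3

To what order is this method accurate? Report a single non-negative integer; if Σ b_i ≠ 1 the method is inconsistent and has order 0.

2

b = (-23/26, -50/39, 1/2, 8/3)
c = (0, 13/6, 11/9, 1)
Ac = (0, 0, -91/54, 3802/945)
Σ b_i: (-23/26)·1 + (-50/39)·1 + 1/2·1 + 8/3·1 = 1 ✓
b·c: (-50/39)·13/6 + 1/2·11/9 + 8/3·1 = 1/2 ✓
b·c²: (-50/39)·169/36 + 1/2·121/81 + 8/3·1 = -211/81 ≠ 1/3 ⇒ order 2.
b·Ac: 1/2·(-91/54) + 8/3·3802/945 = 112109/11340 ≠ 1/6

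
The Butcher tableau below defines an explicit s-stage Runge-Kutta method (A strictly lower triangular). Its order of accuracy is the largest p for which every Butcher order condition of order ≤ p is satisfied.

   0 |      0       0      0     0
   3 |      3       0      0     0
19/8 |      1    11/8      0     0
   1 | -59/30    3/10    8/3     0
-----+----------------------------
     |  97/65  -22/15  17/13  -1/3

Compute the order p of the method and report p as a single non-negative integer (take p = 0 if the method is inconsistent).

b = (97/65, -22/15, 17/13, -1/3)
c = (0, 3, 19/8, 1)
Ac = (0, 0, 33/8, 217/30)
Σ b_i: 97/65·1 + (-22/15)·1 + 17/13·1 + (-1/3)·1 = 1 ✓
b·c: (-22/15)·3 + 17/13·19/8 + (-1/3)·1 = -2539/1560 ≠ 1/2 ⇒ order 1.

1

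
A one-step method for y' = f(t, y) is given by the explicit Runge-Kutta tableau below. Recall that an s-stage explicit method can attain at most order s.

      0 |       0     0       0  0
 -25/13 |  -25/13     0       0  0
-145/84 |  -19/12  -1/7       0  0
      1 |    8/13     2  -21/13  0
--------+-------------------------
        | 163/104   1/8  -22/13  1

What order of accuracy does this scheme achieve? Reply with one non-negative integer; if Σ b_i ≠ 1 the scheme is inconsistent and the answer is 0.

b = (163/104, 1/8, -22/13, 1)
c = (0, -25/13, -145/84, 1)
Ac = (0, 0, 25/91, -55/52)
Σ b_i: 163/104·1 + 1/8·1 + (-22/13)·1 + 1·1 = 1 ✓
b·c: 1/8·(-25/13) + (-22/13)·(-145/84) + 1·1 = 8039/2184 ≠ 1/2 ⇒ order 1.

1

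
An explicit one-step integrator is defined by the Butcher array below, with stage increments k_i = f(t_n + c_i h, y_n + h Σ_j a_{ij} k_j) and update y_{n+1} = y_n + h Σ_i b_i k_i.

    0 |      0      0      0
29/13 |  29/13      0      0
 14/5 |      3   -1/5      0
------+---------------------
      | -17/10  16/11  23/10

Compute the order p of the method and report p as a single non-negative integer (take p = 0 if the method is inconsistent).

0

b = (-17/10, 16/11, 23/10)
c = (0, 29/13, 14/5)
Ac = (0, 0, -29/65)
Σ b_i: (-17/10)·1 + 16/11·1 + 23/10·1 = 113/55 ≠ 1 ⇒ order 0.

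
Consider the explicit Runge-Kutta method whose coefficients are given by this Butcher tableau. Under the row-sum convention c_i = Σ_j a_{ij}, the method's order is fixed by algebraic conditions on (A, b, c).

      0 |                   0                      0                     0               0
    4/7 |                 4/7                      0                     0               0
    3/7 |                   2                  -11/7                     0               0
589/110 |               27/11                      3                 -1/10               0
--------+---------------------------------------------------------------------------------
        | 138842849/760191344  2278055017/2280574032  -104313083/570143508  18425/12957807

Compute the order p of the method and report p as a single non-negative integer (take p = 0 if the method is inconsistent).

3

b = (138842849/760191344, 2278055017/2280574032, -104313083/570143508, 18425/12957807)
c = (0, 4/7, 3/7, 589/110)
Ac = (0, 0, -44/49, 117/70)
Σ b_i: 138842849/760191344·1 + 2278055017/2280574032·1 + (-104313083/570143508)·1 + 18425/12957807·1 = 1 ✓
b·c: 2278055017/2280574032·4/7 + (-104313083/570143508)·3/7 + 18425/12957807·589/110 = 1/2 ✓
b·c²: 2278055017/2280574032·16/49 + (-104313083/570143508)·9/49 + 18425/12957807·346921/12100 = 1/3 ✓
b·Ac: (-104313083/570143508)·(-44/49) + 18425/12957807·117/70 = 1/6 ✓
b·c³: 2278055017/2280574032·64/343 + (-104313083/570143508)·27/343 + 18425/12957807·204336469/1331000 = 399782065119/1024357836040 ≠ 1/4 ⇒ order 3.
b·(c∘Ac): (-104313083/570143508)·(-132/343) + 18425/12957807·68913/7700 = 70380875/846576724 ≠ 1/8
b·Ac²: (-104313083/570143508)·(-176/343) + 18425/12957807·471/490 = 120950587/1269865086 ≠ 1/12
b·A²c: 18425/12957807·22/245 = 81070/634932543 ≠ 1/24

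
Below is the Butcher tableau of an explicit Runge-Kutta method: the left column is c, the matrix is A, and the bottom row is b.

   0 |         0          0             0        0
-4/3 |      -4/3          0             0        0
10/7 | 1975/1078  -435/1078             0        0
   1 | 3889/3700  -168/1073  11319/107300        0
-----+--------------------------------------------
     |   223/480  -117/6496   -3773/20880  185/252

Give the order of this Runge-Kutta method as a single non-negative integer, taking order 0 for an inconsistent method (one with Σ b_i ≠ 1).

b = (223/480, -117/6496, -3773/20880, 185/252)
c = (0, -4/3, 10/7, 1)
Ac = (0, 0, 290/539, 133/370)
Σ b_i: 223/480·1 + (-117/6496)·1 + (-3773/20880)·1 + 185/252·1 = 1 ✓
b·c: (-117/6496)·(-4/3) + (-3773/20880)·10/7 + 185/252·1 = 1/2 ✓
b·c²: (-117/6496)·16/9 + (-3773/20880)·100/49 + 185/252·1 = 1/3 ✓
b·Ac: (-3773/20880)·290/539 + 185/252·133/370 = 1/6 ✓
b·c³: (-117/6496)·(-64/27) + (-3773/20880)·1000/343 + 185/252·1 = 1/4 ✓
b·(c∘Ac): (-3773/20880)·2900/3773 + 185/252·133/370 = 1/8 ✓
b·Ac²: (-3773/20880)·(-1160/1617) + 185/252·(-7/111) = 1/12 ✓
b·A²c: 185/252·21/370 = 1/24 ✓; 4 stages ⇒ order 4.

4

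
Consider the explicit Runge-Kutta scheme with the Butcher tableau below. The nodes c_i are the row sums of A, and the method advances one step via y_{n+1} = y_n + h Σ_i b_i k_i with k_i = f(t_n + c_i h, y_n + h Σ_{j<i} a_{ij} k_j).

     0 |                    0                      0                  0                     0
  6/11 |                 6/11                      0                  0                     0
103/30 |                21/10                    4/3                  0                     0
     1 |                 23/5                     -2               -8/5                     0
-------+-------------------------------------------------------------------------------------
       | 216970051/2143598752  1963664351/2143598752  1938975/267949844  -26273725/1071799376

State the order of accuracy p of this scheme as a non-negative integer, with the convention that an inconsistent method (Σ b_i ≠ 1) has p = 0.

3

b = (216970051/2143598752, 1963664351/2143598752, 1938975/267949844, -26273725/1071799376)
c = (0, 6/11, 103/30, 1)
Ac = (0, 0, 8/11, -5432/825)
Σ b_i: 216970051/2143598752·1 + 1963664351/2143598752·1 + 1938975/267949844·1 + (-26273725/1071799376)·1 = 1 ✓
b·c: 1963664351/2143598752·6/11 + 1938975/267949844·103/30 + (-26273725/1071799376)·1 = 1/2 ✓
b·c²: 1963664351/2143598752·36/121 + 1938975/267949844·10609/900 + (-26273725/1071799376)·1 = 1/3 ✓
b·Ac: 1938975/267949844·8/11 + (-26273725/1071799376)·(-5432/825) = 1/6 ✓
b·c³: 1963664351/2143598752·216/1331 + 1938975/267949844·1092727/27000 + (-26273725/1071799376)·1 = 442484288011/1061081382240 ≠ 1/4 ⇒ order 3.
b·(c∘Ac): 1938975/267949844·412/165 + (-26273725/1071799376)·(-5432/825) = 793480141/4421172426 ≠ 1/8
b·Ac²: 1938975/267949844·48/121 + (-26273725/1071799376)·(-2648378/136125) = 127275588851/265270345560 ≠ 1/12
b·A²c: (-26273725/1071799376)·(-64/55) = 21018980/736862071 ≠ 1/24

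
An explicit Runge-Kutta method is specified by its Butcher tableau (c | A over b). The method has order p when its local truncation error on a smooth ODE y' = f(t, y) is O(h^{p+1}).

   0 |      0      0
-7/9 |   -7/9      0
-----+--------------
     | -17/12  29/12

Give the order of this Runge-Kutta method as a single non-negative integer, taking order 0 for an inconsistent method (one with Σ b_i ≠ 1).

1

b = (-17/12, 29/12)
c = (0, -7/9)
Σ b_i: (-17/12)·1 + 29/12·1 = 1 ✓
b·c: 29/12·(-7/9) = -203/108 ≠ 1/2 ⇒ order 1.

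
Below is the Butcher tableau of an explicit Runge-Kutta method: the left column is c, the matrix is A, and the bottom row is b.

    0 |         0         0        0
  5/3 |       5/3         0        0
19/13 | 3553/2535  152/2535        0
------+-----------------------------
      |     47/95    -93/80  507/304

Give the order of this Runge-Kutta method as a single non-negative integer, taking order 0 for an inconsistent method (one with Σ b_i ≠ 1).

b = (47/95, -93/80, 507/304)
c = (0, 5/3, 19/13)
Ac = (0, 0, 152/1521)
Σ b_i: 47/95·1 + (-93/80)·1 + 507/304·1 = 1 ✓
b·c: (-93/80)·5/3 + 507/304·19/13 = 1/2 ✓
b·c²: (-93/80)·25/9 + 507/304·361/169 = 1/3 ✓
b·Ac: 507/304·152/1521 = 1/6 ✓; 3 stages ⇒ order 3.

3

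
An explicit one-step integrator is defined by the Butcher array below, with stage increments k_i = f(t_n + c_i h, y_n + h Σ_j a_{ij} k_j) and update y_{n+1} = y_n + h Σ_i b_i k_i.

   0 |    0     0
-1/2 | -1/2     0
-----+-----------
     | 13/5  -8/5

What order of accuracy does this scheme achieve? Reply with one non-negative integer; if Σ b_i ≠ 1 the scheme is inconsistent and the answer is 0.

1

b = (13/5, -8/5)
c = (0, -1/2)
Σ b_i: 13/5·1 + (-8/5)·1 = 1 ✓
b·c: (-8/5)·(-1/2) = 4/5 ≠ 1/2 ⇒ order 1.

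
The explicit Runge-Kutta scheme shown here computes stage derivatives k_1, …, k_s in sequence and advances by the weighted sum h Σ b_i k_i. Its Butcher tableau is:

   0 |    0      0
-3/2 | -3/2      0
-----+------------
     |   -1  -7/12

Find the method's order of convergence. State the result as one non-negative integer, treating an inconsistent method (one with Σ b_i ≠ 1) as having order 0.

b = (-1, -7/12)
c = (0, -3/2)
Σ b_i: (-1)·1 + (-7/12)·1 = -19/12 ≠ 1 ⇒ order 0.

0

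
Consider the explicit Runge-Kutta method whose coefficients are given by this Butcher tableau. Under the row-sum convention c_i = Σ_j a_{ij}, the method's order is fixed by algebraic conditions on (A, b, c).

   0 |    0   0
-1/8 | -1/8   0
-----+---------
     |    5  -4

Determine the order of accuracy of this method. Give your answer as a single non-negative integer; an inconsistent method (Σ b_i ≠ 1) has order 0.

2

b = (5, -4)
c = (0, -1/8)
Σ b_i: 5·1 + (-4)·1 = 1 ✓
b·c: (-4)·(-1/8) = 1/2 ✓; 2 stages ⇒ order 2.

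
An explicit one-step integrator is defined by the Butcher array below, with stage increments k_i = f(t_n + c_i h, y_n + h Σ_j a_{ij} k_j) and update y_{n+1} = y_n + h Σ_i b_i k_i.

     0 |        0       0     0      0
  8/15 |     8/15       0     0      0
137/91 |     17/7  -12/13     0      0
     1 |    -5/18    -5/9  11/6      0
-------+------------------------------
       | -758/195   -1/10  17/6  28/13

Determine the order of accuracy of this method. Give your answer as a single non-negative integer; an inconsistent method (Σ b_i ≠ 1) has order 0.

1

b = (-758/195, -1/10, 17/6, 28/13)
c = (0, 8/15, 137/91, 1)
Ac = (0, 0, -32/65, 12107/4914)
Σ b_i: (-758/195)·1 + (-1/10)·1 + 17/6·1 + 28/13·1 = 1 ✓
b·c: (-1/10)·8/15 + 17/6·137/91 + 28/13·1 = 86897/13650 ≠ 1/2 ⇒ order 1.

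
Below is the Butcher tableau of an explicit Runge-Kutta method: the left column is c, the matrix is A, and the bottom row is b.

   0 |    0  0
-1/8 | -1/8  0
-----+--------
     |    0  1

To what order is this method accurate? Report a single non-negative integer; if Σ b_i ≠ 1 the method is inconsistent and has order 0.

b = (0, 1)
c = (0, -1/8)
Σ b_i: 1·1 = 1 ✓
b·c: 1·(-1/8) = -1/8 ≠ 1/2 ⇒ order 1.

1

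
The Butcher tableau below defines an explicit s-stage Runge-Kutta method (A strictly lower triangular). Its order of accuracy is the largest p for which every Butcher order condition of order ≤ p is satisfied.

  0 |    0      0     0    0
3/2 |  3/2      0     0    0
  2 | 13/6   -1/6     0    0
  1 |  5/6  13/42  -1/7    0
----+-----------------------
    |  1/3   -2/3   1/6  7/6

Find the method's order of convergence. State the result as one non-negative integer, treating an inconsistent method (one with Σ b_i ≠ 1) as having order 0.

b = (1/3, -2/3, 1/6, 7/6)
c = (0, 3/2, 2, 1)
Ac = (0, 0, -1/4, 5/28)
Σ b_i: 1/3·1 + (-2/3)·1 + 1/6·1 + 7/6·1 = 1 ✓
b·c: (-2/3)·3/2 + 1/6·2 + 7/6·1 = 1/2 ✓
b·c²: (-2/3)·9/4 + 1/6·4 + 7/6·1 = 1/3 ✓
b·Ac: 1/6·(-1/4) + 7/6·5/28 = 1/6 ✓
b·c³: (-2/3)·27/8 + 1/6·8 + 7/6·1 = 1/4 ✓
b·(c∘Ac): 1/6·(-1/2) + 7/6·5/28 = 1/8 ✓
b·Ac²: 1/6·(-3/8) + 7/6·1/8 = 1/12 ✓
b·A²c: 7/6·1/28 = 1/24 ✓; 4 stages ⇒ order 4.

4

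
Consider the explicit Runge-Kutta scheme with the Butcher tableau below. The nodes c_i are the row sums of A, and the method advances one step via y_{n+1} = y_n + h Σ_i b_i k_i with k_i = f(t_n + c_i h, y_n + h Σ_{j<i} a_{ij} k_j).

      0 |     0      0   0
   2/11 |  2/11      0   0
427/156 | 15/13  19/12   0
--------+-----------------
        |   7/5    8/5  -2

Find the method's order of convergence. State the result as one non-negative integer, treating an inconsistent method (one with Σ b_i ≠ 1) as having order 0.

b = (7/5, 8/5, -2)
c = (0, 2/11, 427/156)
Ac = (0, 0, 19/66)
Σ b_i: 7/5·1 + 8/5·1 + (-2)·1 = 1 ✓
b·c: 8/5·2/11 + (-2)·427/156 = -22237/4290 ≠ 1/2 ⇒ order 1.

1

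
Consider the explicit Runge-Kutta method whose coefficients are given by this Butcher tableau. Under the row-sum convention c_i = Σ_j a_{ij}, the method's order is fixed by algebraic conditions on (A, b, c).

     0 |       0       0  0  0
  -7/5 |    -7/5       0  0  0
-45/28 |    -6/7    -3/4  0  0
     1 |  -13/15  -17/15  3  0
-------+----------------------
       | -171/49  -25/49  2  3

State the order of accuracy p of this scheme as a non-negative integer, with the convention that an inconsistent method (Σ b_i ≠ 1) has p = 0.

2

b = (-171/49, -25/49, 2, 3)
c = (0, -7/5, -45/28, 1)
Ac = (0, 0, 21/20, -6793/2100)
Σ b_i: (-171/49)·1 + (-25/49)·1 + 2·1 + 3·1 = 1 ✓
b·c: (-25/49)·(-7/5) + 2·(-45/28) + 3·1 = 1/2 ✓
b·c²: (-25/49)·49/25 + 2·2025/784 + 3·1 = 2809/392 ≠ 1/3 ⇒ order 2.
b·Ac: 2·21/20 + 3·(-6793/2100) = -5323/700 ≠ 1/6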